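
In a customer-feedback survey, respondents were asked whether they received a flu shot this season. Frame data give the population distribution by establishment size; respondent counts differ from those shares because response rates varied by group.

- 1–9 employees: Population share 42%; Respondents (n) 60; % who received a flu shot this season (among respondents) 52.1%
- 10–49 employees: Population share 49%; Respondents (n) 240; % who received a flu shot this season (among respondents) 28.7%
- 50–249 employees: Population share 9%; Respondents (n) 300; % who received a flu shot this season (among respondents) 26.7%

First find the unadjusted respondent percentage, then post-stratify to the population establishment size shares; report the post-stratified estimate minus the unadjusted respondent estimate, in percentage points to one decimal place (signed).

+8.3 percentage points

Without adjustment, the pooled respondent share is:
  (60/600)×52.1 + (240/600)×28.7 + (300/600)×26.7 = 30.04%
Reweighting by population establishment size shares:
  0.42×52.1 + 0.49×28.7 + 0.09×26.7 = 38.348%
Difference = 38.348 − 30.04 = 8.308 pp.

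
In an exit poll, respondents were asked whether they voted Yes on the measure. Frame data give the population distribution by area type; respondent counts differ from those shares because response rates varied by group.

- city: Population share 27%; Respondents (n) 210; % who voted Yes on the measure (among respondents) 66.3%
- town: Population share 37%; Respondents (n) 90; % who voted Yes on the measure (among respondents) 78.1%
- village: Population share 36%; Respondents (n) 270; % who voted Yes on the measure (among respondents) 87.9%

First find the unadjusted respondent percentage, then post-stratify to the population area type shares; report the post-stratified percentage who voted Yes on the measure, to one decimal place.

78.4%

Unadjusted (pooled respondent) estimate weights by respondent counts:
  (210/570)×66.3 + (90/570)×78.1 + (270/570)×87.9 = 78.3947%
Reweighting by population area type shares:
  0.27×66.3 + 0.37×78.1 + 0.36×87.9 = 78.442%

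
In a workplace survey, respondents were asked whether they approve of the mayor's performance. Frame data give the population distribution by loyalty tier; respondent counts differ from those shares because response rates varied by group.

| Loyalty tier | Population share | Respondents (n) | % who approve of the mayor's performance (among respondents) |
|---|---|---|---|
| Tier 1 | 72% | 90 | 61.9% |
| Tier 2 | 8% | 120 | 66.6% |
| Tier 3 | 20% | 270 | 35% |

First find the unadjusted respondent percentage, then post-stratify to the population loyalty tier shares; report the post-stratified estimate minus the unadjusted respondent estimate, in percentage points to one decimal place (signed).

+9.0 percentage points

Naive respondent-only estimate (weights = respondent counts):
  (90/480)×61.9 + (120/480)×66.6 + (270/480)×35 = 47.9438%
Reweighting by population loyalty tier shares:
  0.72×61.9 + 0.08×66.6 + 0.2×35 = 56.896%
Difference = 56.896 − 47.9438 = 8.9522 pp.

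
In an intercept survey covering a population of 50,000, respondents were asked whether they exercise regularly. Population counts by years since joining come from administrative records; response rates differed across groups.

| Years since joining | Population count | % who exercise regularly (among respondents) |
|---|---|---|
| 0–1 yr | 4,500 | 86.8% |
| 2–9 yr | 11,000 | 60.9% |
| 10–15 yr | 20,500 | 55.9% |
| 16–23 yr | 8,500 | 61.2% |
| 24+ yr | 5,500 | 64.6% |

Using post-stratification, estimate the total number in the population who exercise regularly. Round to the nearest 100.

30,800

Each cell contributes its population count × the respondent rate:
  0–1 yr: 4,500 × 86.8% = 3906
  2–9 yr: 11,000 × 60.9% = 6699
  10–15 yr: 20,500 × 55.9% = 11459.5
  16–23 yr: 8,500 × 61.2% = 5202
  24+ yr: 5,500 × 64.6% = 3553
Estimated total = 30819.5 → 30,800.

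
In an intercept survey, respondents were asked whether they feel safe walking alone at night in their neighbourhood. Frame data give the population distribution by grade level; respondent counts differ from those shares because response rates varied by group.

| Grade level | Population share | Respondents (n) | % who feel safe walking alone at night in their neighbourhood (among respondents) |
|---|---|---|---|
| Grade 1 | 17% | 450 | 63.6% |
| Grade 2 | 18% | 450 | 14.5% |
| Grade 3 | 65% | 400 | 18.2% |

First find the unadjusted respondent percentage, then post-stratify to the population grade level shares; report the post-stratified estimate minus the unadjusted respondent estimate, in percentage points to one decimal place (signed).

Naive respondent-only estimate (weights = respondent counts):
  (450/1300)×63.6 + (450/1300)×14.5 + (400/1300)×18.2 = 32.6346%
Reweighting by population grade level shares:
  0.17×63.6 + 0.18×14.5 + 0.65×18.2 = 25.252%
Difference = 25.252 − 32.6346 = -7.3826 pp.

-7.4 percentage points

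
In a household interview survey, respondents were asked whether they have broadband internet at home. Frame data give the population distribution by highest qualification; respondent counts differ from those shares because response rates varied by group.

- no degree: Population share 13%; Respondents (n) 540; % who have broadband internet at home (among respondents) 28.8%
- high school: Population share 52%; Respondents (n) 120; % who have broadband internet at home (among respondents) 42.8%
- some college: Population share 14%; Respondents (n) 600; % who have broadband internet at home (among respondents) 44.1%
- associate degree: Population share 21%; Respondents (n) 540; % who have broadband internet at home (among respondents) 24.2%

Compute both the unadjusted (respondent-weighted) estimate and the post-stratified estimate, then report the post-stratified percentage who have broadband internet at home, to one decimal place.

Without adjustment, the pooled respondent share is:
  (540/1800)×28.8 + (120/1800)×42.8 + (600/1800)×44.1 + (540/1800)×24.2 = 33.4533%
Reweighting by population highest qualification shares:
  0.13×28.8 + 0.52×42.8 + 0.14×44.1 + 0.21×24.2 = 37.256%

37.3%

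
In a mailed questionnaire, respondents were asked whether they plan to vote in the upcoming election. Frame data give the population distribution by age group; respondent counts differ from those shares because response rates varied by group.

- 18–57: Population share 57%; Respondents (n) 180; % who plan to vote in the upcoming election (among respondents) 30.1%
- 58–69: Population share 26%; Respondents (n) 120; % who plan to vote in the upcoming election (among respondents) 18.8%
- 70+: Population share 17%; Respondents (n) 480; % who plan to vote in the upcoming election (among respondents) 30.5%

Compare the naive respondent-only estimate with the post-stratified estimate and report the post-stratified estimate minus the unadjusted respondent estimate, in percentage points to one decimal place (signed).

Naive respondent-only estimate (weights = respondent counts):
  (180/780)×30.1 + (120/780)×18.8 + (480/780)×30.5 = 28.6077%
Post-stratified estimate weights by population shares:
  0.57×30.1 + 0.26×18.8 + 0.17×30.5 = 27.23%
Difference = 27.23 − 28.6077 = -1.3777 pp.

-1.4 percentage points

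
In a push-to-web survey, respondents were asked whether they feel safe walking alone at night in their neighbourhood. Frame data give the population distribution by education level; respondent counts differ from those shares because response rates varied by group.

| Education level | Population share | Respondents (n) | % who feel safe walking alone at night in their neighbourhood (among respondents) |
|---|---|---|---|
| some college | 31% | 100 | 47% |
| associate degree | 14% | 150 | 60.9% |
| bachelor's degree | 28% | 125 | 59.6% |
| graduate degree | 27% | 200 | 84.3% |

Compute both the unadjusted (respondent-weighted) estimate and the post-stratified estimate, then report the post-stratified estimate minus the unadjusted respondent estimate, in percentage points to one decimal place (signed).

-3.8 percentage points

Unadjusted (pooled respondent) estimate weights by respondent counts:
  (100/575)×47 + (150/575)×60.9 + (125/575)×59.6 + (200/575)×84.3 = 66.3391%
Reweighting by population education level shares:
  0.31×47 + 0.14×60.9 + 0.28×59.6 + 0.27×84.3 = 62.545%
Difference = 62.545 − 66.3391 = -3.7941 pp.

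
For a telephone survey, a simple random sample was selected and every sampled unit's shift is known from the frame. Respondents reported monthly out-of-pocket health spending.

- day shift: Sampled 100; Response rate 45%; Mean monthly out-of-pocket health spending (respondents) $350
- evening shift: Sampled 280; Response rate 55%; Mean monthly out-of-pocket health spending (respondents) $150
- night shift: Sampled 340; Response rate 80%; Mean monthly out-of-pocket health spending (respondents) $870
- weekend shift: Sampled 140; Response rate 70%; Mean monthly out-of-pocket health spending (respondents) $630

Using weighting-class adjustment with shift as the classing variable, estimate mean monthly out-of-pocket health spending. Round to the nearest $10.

Weighting each respondent by the inverse class response rate inflates each class back to its sampled size, so the class weight is n_sampled:
  day shift: 100 × 350 = 35,000
  evening shift: 280 × 150 = 42,000
  night shift: 340 × 870 = 295,800
  weekend shift: 140 × 630 = 88,200
Adjusted estimate = 461,000 / 860 = 536.047 → $540.

$540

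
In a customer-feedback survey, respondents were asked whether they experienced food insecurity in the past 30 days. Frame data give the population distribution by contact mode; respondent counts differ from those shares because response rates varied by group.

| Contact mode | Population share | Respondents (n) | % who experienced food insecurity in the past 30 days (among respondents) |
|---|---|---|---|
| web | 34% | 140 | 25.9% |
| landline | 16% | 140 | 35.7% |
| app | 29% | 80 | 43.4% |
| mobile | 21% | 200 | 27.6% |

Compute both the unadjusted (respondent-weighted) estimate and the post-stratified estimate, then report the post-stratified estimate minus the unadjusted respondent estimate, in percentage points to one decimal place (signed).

Unadjusted (pooled respondent) estimate weights by respondent counts:
  (140/560)×25.9 + (140/560)×35.7 + (80/560)×43.4 + (200/560)×27.6 = 31.4571%
Post-stratified estimate weights by population shares:
  0.34×25.9 + 0.16×35.7 + 0.29×43.4 + 0.21×27.6 = 32.9%
Difference = 32.9 − 31.4571 = 1.4429 pp.

+1.4 percentage points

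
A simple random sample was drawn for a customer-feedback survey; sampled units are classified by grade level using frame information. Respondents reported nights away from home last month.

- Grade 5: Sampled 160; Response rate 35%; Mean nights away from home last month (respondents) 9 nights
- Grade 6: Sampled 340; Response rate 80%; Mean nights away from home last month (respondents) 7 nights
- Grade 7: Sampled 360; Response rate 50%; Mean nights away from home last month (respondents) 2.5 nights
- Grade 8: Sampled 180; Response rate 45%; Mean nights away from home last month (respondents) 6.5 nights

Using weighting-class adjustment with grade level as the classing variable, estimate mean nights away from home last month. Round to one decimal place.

5.7

Each respondent's weight = sampled/responded in their class; summing within a class gives n_sampled, so:
  Grade 5: 160 × 9 = 1440
  Grade 6: 340 × 7 = 2380
  Grade 7: 360 × 2.5 = 900
  Grade 8: 180 × 6.5 = 1170
Adjusted estimate = 5890 / 1,040 = 5.66346 → 5.7.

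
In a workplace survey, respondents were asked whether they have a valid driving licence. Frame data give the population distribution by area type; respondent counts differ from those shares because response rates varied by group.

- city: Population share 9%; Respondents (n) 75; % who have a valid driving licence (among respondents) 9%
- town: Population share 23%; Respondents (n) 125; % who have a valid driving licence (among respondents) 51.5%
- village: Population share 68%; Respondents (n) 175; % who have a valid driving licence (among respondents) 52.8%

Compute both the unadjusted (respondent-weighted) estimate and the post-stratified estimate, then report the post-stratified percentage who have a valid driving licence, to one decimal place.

48.6%

Unadjusted (pooled respondent) estimate weights by respondent counts:
  (75/375)×9 + (125/375)×51.5 + (175/375)×52.8 = 43.6067%
Reweighting by population area type shares:
  0.09×9 + 0.23×51.5 + 0.68×52.8 = 48.559%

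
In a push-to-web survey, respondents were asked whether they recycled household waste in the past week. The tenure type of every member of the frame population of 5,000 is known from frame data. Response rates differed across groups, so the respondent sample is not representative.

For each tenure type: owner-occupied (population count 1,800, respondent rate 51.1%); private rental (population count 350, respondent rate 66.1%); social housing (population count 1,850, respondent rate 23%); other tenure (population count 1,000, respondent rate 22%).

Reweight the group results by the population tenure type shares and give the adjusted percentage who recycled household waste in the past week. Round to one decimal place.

Weight each group's respondent value by its population share:
  owner-occupied: (1,800/5,000) × 51.1 = 18.396
  private rental: (350/5,000) × 66.1 = 4.627
  social housing: (1,850/5,000) × 23 = 8.51
  other tenure: (1,000/5,000) × 22 = 4.4
Post-stratified estimate = 35.933 → 35.9%.

35.9%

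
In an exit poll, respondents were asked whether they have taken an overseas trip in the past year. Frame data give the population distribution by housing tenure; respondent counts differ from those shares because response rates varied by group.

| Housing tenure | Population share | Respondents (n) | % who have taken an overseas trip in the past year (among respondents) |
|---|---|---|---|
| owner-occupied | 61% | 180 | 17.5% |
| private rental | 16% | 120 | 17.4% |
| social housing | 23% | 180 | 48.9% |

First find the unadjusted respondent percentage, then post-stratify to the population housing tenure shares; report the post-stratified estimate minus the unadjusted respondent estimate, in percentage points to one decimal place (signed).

Unadjusted (pooled respondent) estimate weights by respondent counts:
  (180/480)×17.5 + (120/480)×17.4 + (180/480)×48.9 = 29.25%
Post-stratifying to population shares instead:
  0.61×17.5 + 0.16×17.4 + 0.23×48.9 = 24.706%
Difference = 24.706 − 29.25 = -4.544 pp.

-4.5 percentage points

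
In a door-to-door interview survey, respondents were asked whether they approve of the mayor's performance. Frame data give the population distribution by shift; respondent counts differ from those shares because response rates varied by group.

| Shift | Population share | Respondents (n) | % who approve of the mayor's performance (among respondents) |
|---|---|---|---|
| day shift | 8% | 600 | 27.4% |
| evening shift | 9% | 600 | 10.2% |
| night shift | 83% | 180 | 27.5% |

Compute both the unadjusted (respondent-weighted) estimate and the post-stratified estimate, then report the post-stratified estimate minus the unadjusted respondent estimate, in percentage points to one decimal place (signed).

Naive respondent-only estimate (weights = respondent counts):
  (600/1380)×27.4 + (600/1380)×10.2 + (180/1380)×27.5 = 19.9348%
Post-stratifying to population shares instead:
  0.08×27.4 + 0.09×10.2 + 0.83×27.5 = 25.935%
Difference = 25.935 − 19.9348 = 6.0002 pp.

+6.0 percentage points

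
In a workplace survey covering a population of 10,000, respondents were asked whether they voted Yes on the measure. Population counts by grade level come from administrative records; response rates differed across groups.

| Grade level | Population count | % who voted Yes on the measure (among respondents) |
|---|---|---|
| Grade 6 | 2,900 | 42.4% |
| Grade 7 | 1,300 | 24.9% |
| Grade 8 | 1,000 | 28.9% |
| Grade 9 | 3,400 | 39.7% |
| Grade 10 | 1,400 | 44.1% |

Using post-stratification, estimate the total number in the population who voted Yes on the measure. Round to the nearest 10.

3,810

Apply each group's respondent rate to its population count:
  Grade 6: 2,900 × 42.4% = 1229.6
  Grade 7: 1,300 × 24.9% = 323.7
  Grade 8: 1,000 × 28.9% = 289
  Grade 9: 3,400 × 39.7% = 1349.8
  Grade 10: 1,400 × 44.1% = 617.4
Estimated total = 3809.5 → 3,810.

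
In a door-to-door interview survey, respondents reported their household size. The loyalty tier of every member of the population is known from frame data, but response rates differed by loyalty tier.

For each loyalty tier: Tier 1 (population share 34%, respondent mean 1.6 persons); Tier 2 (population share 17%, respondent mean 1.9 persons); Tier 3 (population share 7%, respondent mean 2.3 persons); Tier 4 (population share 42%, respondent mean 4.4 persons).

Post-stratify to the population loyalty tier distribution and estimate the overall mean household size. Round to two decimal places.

Reweight to the known loyalty tier distribution:
  Tier 1: 0.34 × 1.6 = 0.544
  Tier 2: 0.17 × 1.9 = 0.323
  Tier 3: 0.07 × 2.3 = 0.161
  Tier 4: 0.42 × 4.4 = 1.848
Post-stratified estimate = 2.876 → 2.88.

2.88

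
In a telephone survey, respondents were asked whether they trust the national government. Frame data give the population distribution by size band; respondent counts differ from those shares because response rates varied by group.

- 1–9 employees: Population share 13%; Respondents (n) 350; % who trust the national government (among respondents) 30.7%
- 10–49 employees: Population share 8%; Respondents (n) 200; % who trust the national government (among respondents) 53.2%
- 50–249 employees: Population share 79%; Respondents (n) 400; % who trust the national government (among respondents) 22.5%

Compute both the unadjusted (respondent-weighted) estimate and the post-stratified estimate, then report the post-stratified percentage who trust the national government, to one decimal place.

Unadjusted (pooled respondent) estimate weights by respondent counts:
  (350/950)×30.7 + (200/950)×53.2 + (400/950)×22.5 = 31.9842%
Post-stratifying to population shares instead:
  0.13×30.7 + 0.08×53.2 + 0.79×22.5 = 26.022%

26.0%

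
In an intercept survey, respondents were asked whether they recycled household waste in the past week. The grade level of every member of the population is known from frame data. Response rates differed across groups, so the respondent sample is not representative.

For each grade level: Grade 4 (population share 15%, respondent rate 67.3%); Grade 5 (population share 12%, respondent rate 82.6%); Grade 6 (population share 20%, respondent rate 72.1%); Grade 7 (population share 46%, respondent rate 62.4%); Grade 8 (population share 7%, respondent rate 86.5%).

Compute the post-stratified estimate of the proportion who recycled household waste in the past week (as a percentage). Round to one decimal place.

69.2%

Each cell contributes population-share × respondent value:
  Grade 4: 0.15 × 67.3 = 10.095
  Grade 5: 0.12 × 82.6 = 9.912
  Grade 6: 0.2 × 72.1 = 14.42
  Grade 7: 0.46 × 62.4 = 28.704
  Grade 8: 0.07 × 86.5 = 6.055
Post-stratified estimate = 69.186 → 69.2%.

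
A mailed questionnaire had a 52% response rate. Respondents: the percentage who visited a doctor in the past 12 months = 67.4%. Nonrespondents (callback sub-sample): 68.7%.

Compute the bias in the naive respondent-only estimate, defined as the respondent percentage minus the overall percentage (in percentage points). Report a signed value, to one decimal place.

Nonresponse fraction = 1 − 0.52 = 0.48.
Bias = (nonresponse fraction) × (respondent percentage − nonrespondent percentage)
     = 0.48 × (67.4 − 68.7) = 0.48 × -1.3 = -0.624.

-0.6 percentage points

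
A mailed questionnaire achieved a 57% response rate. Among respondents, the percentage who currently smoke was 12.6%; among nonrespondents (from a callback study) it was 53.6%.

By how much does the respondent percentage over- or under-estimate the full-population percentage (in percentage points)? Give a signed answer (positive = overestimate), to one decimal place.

-17.6 percentage points

Nonresponse fraction = 1 − 0.57 = 0.43.
Bias = (nonresponse fraction) × (respondent percentage − nonrespondent percentage)
     = 0.43 × (12.6 − 53.6) = 0.43 × -41 = -17.63.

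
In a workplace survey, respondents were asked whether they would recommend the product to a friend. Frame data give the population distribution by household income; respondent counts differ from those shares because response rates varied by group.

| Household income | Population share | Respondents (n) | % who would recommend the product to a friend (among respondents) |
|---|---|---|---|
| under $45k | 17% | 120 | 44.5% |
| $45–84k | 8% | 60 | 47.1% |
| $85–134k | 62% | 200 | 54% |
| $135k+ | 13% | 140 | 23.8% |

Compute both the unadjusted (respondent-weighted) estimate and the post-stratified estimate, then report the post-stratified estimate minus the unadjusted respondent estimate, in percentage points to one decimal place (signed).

+5.0 percentage points

Without adjustment, the pooled respondent share is:
  (120/520)×44.5 + (60/520)×47.1 + (200/520)×54 + (140/520)×23.8 = 42.8808%
Post-stratified estimate weights by population shares:
  0.17×44.5 + 0.08×47.1 + 0.62×54 + 0.13×23.8 = 47.907%
Difference = 47.907 − 42.8808 = 5.0262 pp.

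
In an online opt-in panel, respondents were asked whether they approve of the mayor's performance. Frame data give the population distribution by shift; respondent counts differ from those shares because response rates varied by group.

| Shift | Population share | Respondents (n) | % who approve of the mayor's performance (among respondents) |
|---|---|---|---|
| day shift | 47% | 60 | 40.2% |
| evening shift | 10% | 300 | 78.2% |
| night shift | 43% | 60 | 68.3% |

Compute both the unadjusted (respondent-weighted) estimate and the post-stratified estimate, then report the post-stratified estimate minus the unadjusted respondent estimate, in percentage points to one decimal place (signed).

-15.3 percentage points

Unadjusted (pooled respondent) estimate weights by respondent counts:
  (60/420)×40.2 + (300/420)×78.2 + (60/420)×68.3 = 71.3571%
Post-stratifying to population shares instead:
  0.47×40.2 + 0.1×78.2 + 0.43×68.3 = 56.083%
Difference = 56.083 − 71.3571 = -15.2741 pp.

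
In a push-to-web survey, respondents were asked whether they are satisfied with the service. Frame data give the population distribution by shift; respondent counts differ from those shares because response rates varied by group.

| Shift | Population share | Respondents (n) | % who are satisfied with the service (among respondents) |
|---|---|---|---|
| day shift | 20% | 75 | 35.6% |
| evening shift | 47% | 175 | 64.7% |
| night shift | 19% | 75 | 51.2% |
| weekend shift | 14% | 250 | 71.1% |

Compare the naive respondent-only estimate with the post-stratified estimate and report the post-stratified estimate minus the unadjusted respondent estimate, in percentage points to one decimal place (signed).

-4.7 percentage points

Without adjustment, the pooled respondent share is:
  (75/575)×35.6 + (175/575)×64.7 + (75/575)×51.2 + (250/575)×71.1 = 61.9261%
Post-stratifying to population shares instead:
  0.2×35.6 + 0.47×64.7 + 0.19×51.2 + 0.14×71.1 = 57.211%
Difference = 57.211 − 61.9261 = -4.7151 pp.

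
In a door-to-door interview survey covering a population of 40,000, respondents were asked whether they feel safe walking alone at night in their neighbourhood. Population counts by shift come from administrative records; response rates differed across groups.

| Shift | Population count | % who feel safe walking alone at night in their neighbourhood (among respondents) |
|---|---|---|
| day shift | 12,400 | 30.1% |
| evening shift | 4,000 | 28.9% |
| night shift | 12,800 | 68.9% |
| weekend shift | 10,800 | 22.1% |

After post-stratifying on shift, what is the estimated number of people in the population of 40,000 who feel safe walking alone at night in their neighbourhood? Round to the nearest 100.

16,100

Estimated count per cell = population count × respondent percentage:
  day shift: 12,400 × 30.1% = 3732.4
  evening shift: 4,000 × 28.9% = 1156
  night shift: 12,800 × 68.9% = 8819.2
  weekend shift: 10,800 × 22.1% = 2386.8
Estimated total = 16094.4 → 16,100.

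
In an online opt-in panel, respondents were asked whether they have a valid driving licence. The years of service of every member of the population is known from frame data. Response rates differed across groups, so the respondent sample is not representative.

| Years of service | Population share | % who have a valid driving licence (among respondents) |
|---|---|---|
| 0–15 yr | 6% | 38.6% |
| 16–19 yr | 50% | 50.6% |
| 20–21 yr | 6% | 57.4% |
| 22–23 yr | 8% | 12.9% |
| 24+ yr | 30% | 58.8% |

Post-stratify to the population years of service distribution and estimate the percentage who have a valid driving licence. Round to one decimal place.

49.7%

Each cell contributes population-share × respondent value:
  0–15 yr: 0.06 × 38.6 = 2.316
  16–19 yr: 0.5 × 50.6 = 25.3
  20–21 yr: 0.06 × 57.4 = 3.444
  22–23 yr: 0.08 × 12.9 = 1.032
  24+ yr: 0.3 × 58.8 = 17.64
Post-stratified estimate = 49.732 → 49.7%.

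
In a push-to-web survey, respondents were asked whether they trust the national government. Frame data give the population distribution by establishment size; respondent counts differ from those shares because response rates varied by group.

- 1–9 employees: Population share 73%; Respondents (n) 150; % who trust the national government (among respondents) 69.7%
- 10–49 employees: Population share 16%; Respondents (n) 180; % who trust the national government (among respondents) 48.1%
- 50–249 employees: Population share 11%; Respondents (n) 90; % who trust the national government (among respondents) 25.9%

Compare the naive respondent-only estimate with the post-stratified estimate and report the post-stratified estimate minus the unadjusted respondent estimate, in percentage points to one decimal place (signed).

Naive respondent-only estimate (weights = respondent counts):
  (150/420)×69.7 + (180/420)×48.1 + (90/420)×25.9 = 51.0571%
Post-stratifying to population shares instead:
  0.73×69.7 + 0.16×48.1 + 0.11×25.9 = 61.426%
Difference = 61.426 − 51.0571 = 10.3689 pp.

+10.4 percentage points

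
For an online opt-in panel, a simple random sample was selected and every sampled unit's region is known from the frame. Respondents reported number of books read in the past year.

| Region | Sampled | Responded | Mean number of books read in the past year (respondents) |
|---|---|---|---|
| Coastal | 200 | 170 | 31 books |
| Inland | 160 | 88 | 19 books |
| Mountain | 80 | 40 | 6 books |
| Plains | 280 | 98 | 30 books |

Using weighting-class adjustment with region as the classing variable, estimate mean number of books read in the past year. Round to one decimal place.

25.2

Response rates by class: Coastal 170/200 = 85%, Inland 88/160 = 55%, Mountain 40/80 = 50%, Plains 98/280 = 35%.
Inverse-response-rate weighting restores each class to its sampled count, so class totals weight by n_sampled:
  Coastal: 200 × 31 = 6200
  Inland: 160 × 19 = 3040
  Mountain: 80 × 6 = 480
  Plains: 280 × 30 = 8400
Adjusted estimate = 18,120 / 720 = 25.1667 → 25.2.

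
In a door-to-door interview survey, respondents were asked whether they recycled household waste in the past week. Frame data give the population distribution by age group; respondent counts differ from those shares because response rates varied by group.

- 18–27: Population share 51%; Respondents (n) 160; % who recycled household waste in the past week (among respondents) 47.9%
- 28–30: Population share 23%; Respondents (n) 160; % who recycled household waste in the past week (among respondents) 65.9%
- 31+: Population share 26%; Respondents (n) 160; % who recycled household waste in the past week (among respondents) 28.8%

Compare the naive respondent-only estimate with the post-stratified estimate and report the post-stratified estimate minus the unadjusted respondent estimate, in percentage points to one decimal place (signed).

Naive respondent-only estimate (weights = respondent counts):
  (160/480)×47.9 + (160/480)×65.9 + (160/480)×28.8 = 47.5333%
Post-stratifying to population shares instead:
  0.51×47.9 + 0.23×65.9 + 0.26×28.8 = 47.074%
Difference = 47.074 − 47.5333 = -0.4593 pp.

-0.5 percentage points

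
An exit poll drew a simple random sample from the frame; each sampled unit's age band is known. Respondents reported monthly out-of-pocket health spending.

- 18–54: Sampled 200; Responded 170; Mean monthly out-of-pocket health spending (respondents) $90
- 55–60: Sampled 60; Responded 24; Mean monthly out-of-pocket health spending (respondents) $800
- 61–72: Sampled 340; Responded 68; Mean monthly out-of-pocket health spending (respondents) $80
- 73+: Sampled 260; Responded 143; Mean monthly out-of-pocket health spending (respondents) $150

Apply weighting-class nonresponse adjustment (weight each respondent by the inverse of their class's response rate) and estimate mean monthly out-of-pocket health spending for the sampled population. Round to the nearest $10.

$150

Class response rates: 18–54 170/200 = 85%, 55–60 24/60 = 40%, 61–72 68/340 = 20%, 73+ 143/260 = 55%.
With weight = n_sampled/n_responded per class, the weighted class total is n_sampled:
  18–54: 200 × 90 = 18,000
  55–60: 60 × 800 = 48,000
  61–72: 340 × 80 = 27,200
  73+: 260 × 150 = 39,000
Adjusted estimate = 132,200 / 860 = 153.721 → $150.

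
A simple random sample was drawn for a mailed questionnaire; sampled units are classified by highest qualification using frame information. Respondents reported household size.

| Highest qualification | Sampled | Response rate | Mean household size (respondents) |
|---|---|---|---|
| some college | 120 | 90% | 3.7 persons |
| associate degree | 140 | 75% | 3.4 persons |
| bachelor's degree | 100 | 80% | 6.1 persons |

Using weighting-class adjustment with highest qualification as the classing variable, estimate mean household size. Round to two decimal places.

4.25

Each respondent's weight = sampled/responded in their class; summing within a class gives n_sampled, so:
  some college: 120 × 3.7 = 444
  associate degree: 140 × 3.4 = 476
  bachelor's degree: 100 × 6.1 = 610
Adjusted estimate = 1530 / 360 = 4.25 → 4.25.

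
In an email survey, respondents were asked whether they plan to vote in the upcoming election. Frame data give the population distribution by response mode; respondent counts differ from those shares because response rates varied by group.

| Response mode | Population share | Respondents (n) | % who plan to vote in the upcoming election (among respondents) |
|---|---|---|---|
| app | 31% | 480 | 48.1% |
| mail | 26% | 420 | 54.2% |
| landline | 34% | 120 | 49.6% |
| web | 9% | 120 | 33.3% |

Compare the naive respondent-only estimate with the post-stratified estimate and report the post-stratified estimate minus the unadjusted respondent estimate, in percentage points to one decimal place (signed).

Naive respondent-only estimate (weights = respondent counts):
  (480/1140)×48.1 + (420/1140)×54.2 + (120/1140)×49.6 + (120/1140)×33.3 = 48.9474%
Post-stratifying to population shares instead:
  0.31×48.1 + 0.26×54.2 + 0.34×49.6 + 0.09×33.3 = 48.864%
Difference = 48.864 − 48.9474 = -0.0834 pp.

-0.1 percentage points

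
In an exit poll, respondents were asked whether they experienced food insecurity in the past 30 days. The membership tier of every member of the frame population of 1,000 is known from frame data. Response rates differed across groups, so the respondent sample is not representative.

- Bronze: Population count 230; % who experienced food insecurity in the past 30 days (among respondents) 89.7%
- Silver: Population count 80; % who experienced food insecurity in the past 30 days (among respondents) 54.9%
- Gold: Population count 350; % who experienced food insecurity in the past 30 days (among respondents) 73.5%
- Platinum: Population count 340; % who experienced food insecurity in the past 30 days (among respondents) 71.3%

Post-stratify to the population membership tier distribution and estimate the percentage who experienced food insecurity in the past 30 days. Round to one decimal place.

Weight each group's respondent value by its population share:
  Bronze: (230/1,000) × 89.7 = 20.631
  Silver: (80/1,000) × 54.9 = 4.392
  Gold: (350/1,000) × 73.5 = 25.725
  Platinum: (340/1,000) × 71.3 = 24.242
Post-stratified estimate = 74.99 → 75.0%.

75.0%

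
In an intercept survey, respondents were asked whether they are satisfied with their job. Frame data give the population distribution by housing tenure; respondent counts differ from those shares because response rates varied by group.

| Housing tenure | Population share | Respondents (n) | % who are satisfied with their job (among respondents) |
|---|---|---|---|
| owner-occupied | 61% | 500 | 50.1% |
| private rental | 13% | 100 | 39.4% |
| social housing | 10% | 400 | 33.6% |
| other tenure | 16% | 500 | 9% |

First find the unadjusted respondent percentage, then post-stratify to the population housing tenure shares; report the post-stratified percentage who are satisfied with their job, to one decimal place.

40.5%

Without adjustment, the pooled respondent share is:
  (500/1500)×50.1 + (100/1500)×39.4 + (400/1500)×33.6 + (500/1500)×9 = 31.2867%
Reweighting by population housing tenure shares:
  0.61×50.1 + 0.13×39.4 + 0.1×33.6 + 0.16×9 = 40.483%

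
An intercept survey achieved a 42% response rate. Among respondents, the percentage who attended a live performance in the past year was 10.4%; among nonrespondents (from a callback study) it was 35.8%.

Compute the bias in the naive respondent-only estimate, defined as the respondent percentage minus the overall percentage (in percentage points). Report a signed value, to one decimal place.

-14.7 percentage points

Nonresponse fraction = 1 − 0.42 = 0.58.
Bias = (nonresponse fraction) × (respondent percentage − nonrespondent percentage)
     = 0.58 × (10.4 − 35.8) = 0.58 × -25.4 = -14.732.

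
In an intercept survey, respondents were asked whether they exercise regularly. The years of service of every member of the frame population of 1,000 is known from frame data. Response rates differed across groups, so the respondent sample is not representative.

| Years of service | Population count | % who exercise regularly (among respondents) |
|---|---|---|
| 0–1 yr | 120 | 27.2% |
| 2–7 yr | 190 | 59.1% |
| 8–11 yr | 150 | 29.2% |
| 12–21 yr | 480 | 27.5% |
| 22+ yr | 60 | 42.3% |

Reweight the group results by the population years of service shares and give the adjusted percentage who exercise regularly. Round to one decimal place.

Reweight to the known years of service distribution:
  0–1 yr: (120/1,000) × 27.2 = 3.264
  2–7 yr: (190/1,000) × 59.1 = 11.229
  8–11 yr: (150/1,000) × 29.2 = 4.38
  12–21 yr: (480/1,000) × 27.5 = 13.2
  22+ yr: (60/1,000) × 42.3 = 2.538
Post-stratified estimate = 34.611 → 34.6%.

34.6%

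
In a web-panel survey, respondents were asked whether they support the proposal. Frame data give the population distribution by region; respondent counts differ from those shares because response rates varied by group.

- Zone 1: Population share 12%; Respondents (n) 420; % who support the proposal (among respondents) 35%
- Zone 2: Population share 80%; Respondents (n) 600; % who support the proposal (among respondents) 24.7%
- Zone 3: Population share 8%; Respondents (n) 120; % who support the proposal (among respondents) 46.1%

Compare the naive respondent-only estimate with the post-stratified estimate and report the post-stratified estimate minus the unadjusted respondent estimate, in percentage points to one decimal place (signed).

Naive respondent-only estimate (weights = respondent counts):
  (420/1140)×35 + (600/1140)×24.7 + (120/1140)×46.1 = 30.7474%
Post-stratifying to population shares instead:
  0.12×35 + 0.8×24.7 + 0.08×46.1 = 27.648%
Difference = 27.648 − 30.7474 = -3.0994 pp.

-3.1 percentage points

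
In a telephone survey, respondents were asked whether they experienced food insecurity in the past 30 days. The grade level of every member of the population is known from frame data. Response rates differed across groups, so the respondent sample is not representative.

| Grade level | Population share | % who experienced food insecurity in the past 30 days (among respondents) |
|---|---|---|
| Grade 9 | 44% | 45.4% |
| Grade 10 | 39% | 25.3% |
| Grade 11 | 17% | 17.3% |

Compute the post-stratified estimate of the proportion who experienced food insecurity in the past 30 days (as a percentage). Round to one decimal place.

Reweight to the known grade level distribution:
  Grade 9: 0.44 × 45.4 = 19.976
  Grade 10: 0.39 × 25.3 = 9.867
  Grade 11: 0.17 × 17.3 = 2.941
Post-stratified estimate = 32.784 → 32.8%.

32.8%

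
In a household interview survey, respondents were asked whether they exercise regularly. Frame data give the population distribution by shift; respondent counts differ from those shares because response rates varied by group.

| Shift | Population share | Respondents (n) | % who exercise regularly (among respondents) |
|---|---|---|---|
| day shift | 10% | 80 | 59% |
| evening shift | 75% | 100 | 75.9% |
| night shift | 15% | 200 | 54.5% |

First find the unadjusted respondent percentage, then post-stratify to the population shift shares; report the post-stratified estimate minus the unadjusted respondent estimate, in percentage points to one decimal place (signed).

+9.9 percentage points

Unadjusted (pooled respondent) estimate weights by respondent counts:
  (80/380)×59 + (100/380)×75.9 + (200/380)×54.5 = 61.0789%
Post-stratified estimate weights by population shares:
  0.1×59 + 0.75×75.9 + 0.15×54.5 = 71%
Difference = 71 − 61.0789 = 9.9211 pp.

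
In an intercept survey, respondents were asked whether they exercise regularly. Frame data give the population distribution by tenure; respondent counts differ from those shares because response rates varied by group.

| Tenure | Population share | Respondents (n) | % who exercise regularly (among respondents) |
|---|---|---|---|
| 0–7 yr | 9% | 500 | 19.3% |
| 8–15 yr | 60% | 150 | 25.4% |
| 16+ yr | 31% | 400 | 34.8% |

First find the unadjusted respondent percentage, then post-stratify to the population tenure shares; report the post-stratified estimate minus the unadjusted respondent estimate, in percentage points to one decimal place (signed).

+1.7 percentage points

Without adjustment, the pooled respondent share is:
  (500/1050)×19.3 + (150/1050)×25.4 + (400/1050)×34.8 = 26.0762%
Reweighting by population tenure shares:
  0.09×19.3 + 0.6×25.4 + 0.31×34.8 = 27.765%
Difference = 27.765 − 26.0762 = 1.6888 pp.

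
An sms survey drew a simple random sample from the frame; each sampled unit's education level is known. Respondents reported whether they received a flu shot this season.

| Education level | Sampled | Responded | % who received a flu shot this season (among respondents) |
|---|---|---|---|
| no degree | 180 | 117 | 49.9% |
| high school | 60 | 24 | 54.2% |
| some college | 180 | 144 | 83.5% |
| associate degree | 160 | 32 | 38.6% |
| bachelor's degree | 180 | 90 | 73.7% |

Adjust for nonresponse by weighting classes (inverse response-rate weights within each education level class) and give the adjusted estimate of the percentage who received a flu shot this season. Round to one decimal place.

Response rates by class: no degree 117/180 = 65%, high school 24/60 = 40%, some college 144/180 = 80%, associate degree 32/160 = 20%, bachelor's degree 90/180 = 50%.
With weight = n_sampled/n_responded per class, the weighted class total is n_sampled:
  no degree: 180 × 49.9 = 8982
  high school: 60 × 54.2 = 3252
  some college: 180 × 83.5 = 15,030
  associate degree: 160 × 38.6 = 6176
  bachelor's degree: 180 × 73.7 = 13,266
Adjusted estimate = 46,706 / 760 = 61.4553 → 61.5%.

61.5%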